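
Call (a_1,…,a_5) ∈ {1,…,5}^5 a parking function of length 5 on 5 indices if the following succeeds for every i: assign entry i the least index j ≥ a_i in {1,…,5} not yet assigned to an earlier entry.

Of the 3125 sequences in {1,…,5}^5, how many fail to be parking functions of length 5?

Count = 1·6^4 = 1·1296 = 1296 (Pollak)
E.g. (5,2,5,5,5) → sorted (2,5,5,5,5): b_1=2>1, not a PF.
Total 3125; non-PF = 3125−1296 = 1829

1829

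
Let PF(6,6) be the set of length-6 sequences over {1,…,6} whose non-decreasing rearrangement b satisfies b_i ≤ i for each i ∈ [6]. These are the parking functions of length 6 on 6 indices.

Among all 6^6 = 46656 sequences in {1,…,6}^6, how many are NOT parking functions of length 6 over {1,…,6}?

|PF(6,6)| = (6+1−6)·(6+1)^{6−1} = 1 · 16807 = 16807 (Pollak)
E.g. (6,6,6,5,3,6) → sorted (3,5,6,6,6,6): b_1=3>1, not a PF.
Total 46656; non-PF = 46656−16807 = 29849

29849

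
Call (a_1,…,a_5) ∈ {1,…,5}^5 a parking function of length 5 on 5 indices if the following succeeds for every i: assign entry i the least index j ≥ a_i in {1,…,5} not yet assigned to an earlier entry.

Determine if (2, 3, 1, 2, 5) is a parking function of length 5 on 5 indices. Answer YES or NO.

YES

Sorted: b = (1, 2, 2, 3, 5).
  b_1=1 ≤ 1
  b_2=2 ≤ 2
  b_3=2 ≤ 3
  b_4=3 ≤ 4
  b_5=5 ≤ 5
All bounds hold ⇒ YES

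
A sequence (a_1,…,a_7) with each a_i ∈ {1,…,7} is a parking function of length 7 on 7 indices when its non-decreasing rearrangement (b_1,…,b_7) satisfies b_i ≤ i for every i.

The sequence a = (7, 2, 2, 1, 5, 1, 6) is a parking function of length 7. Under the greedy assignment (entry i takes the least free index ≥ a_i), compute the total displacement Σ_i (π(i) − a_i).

Σπ(i) = 1+…+7 = 28; Σa = 7+2+2+1+5+1+6 = 24; disp = 28−24 = 4.

4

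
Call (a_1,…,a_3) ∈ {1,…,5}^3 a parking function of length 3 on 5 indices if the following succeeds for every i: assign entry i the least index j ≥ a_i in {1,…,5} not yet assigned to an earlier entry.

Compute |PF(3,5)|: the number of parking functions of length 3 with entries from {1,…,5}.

108

|PF| = (5+1−3)·(5+1)^{3−1} = 3 · 36 = 108
Example (5,1,1) → sorted (1,1,5): b_i ≤ 2+i ∀i, a PF.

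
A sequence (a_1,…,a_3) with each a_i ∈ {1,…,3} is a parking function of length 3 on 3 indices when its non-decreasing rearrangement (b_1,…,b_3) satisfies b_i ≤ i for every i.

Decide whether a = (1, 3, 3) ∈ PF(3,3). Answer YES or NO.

NO

Sorted: b = (1, 3, 3).
  b_1=1 ≤ 1
  b_2=3 > 2
  fails at i=2 ⇒ NO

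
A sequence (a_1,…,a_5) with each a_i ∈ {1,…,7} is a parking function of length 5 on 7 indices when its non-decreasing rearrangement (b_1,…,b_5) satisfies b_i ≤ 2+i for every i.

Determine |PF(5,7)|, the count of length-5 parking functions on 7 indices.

|PF(5,7)| = (7+1−5)·(7+1)^{5−1} = 3·4096 = 12288 (Konheim–Weiss)
E.g. (4,2,2,1,2) → sorted (1,2,2,2,4): b_i ≤ 2+i ∀i, a PF.

12288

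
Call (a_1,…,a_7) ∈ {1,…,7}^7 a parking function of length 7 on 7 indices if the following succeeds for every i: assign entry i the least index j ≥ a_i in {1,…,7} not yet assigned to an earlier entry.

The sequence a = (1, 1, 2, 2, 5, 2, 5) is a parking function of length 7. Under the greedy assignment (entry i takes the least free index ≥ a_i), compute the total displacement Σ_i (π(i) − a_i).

Σπ(i) = 1+…+7 = 28; Σa = 1+1+2+2+5+2+5 = 18; disp = 28−18 = 10.

10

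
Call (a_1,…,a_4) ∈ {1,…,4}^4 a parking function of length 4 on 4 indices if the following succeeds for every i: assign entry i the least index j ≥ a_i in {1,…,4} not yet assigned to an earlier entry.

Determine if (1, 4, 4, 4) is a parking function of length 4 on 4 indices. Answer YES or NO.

NO

Order a: b = (1, 4, 4, 4).
  b_1=1 ≤ 1
  b_2=4 > 2
  fails at i=2 ⇒ NO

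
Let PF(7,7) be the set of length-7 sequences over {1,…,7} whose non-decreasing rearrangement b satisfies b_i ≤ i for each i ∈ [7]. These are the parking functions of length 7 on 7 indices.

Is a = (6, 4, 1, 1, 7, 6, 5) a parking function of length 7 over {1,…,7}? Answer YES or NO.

Rearranged: b = (1, 1, 4, 5, 6, 6, 7).
  b_1=1 ≤ 1
  b_2=1 ≤ 2
  b_3=4 > 3
  fails at i=3 ⇒ NO

NO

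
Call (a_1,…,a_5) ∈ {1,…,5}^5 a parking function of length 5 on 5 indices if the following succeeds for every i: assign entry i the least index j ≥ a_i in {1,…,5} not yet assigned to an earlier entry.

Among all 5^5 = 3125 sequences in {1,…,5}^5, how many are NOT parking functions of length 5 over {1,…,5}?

1829

|PF(5,5)| = (6−5)·6^(5−1) = 1×1296 = 1296
One tuple (3,5,4,5,3) → sorted (3,3,4,5,5): b_1=3>1, not a PF.
Total 3125; non-PF = 3125−1296 = 1829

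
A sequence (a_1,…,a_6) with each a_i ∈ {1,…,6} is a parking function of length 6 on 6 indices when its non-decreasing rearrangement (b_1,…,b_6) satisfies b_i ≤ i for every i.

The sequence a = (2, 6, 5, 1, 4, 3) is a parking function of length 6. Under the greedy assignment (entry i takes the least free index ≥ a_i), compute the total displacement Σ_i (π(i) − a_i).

0

Σπ(i) = 1+…+6 = 21; Σa = 2+6+5+1+4+3 = 21; disp = 21−21 = 0.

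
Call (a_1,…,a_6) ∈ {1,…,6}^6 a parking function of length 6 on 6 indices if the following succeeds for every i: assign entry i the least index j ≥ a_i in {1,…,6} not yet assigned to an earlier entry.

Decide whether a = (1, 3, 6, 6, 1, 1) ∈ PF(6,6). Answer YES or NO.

NO

Sorted: b = (1, 1, 1, 3, 6, 6).
  b_1=1 ≤ 1
  b_2=1 ≤ 2
  b_3=1 ≤ 3
  b_4=3 ≤ 4
  b_5=6 > 5
  fails at i=5 ⇒ NO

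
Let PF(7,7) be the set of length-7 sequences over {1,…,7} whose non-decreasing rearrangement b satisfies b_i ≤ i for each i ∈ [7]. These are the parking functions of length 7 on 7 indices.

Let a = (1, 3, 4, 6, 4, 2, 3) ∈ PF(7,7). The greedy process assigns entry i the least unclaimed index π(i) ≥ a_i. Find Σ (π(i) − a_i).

5

Σπ = 7·8/2 = 28 (π permutes [7]); Σa = 1+3+4+6+4+2+3 = 23; disp = 28−23 = 5.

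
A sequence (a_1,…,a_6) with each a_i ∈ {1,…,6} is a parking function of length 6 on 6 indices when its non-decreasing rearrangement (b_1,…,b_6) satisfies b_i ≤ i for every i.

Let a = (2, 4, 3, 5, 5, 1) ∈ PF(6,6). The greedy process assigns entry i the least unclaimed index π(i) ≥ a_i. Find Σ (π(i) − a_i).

Σπ = 6·7/2 = 21 (π permutes [6]); Σa = 2+4+3+5+5+1 = 20; disp = 21−20 = 1.

1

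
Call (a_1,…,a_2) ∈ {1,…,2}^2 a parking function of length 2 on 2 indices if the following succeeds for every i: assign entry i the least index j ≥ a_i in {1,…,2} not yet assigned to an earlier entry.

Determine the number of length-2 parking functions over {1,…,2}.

3

#PF = 1·3^1 = 1·3 = 3 [KW]
One tuple (1,2) → sorted (1,2): b_i ≤ i ∀i, a PF.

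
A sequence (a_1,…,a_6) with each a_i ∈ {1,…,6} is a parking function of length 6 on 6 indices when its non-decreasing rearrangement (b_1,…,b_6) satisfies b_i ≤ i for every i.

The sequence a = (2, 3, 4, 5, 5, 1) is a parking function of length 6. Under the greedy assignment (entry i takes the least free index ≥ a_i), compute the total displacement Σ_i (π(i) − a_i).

1

Σπ(i) = 1+…+6 = 21; Σa = 2+3+4+5+5+1 = 20; disp = 21−20 = 1.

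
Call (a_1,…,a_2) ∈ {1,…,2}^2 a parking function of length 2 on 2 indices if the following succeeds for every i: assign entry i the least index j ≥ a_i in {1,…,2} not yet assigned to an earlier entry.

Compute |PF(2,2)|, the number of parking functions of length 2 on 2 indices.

#PF = (3−2)·3^(2−1) = 1 · 3 = 3 [KW]
E.g. (1,2) → sorted (1,2): b_i ≤ i ∀i, a PF.

3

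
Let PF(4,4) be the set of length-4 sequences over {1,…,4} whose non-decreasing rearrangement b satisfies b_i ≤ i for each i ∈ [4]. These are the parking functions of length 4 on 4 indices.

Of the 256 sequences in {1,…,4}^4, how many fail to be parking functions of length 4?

131

Count = (4−4+1)·(4+1)^(4−1) = 1×125 = 125
Check (4,3,4,3) → sorted (3,3,4,4): b_1=3>1, not a PF.
4^4 − 125 = 256 − 125 = 131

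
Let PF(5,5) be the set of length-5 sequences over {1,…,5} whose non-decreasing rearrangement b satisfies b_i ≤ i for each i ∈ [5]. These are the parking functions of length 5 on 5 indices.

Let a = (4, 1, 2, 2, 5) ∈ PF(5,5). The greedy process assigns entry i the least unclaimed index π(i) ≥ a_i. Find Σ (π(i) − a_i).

Σπ(i) = 1+…+5 = 15; Σa = 4+1+2+2+5 = 14; disp = 15−14 = 1.

1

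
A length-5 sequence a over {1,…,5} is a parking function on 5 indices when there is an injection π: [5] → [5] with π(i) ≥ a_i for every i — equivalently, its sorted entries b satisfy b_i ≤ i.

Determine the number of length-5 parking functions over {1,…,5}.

Count = (5+1−5)·(5+1)^{5−1} = 1×1296 = 1296 (Konheim–Weiss)
Example (3,1,1,3,1) → sorted (1,1,1,3,3): b_i ≤ i ∀i, a PF.

1296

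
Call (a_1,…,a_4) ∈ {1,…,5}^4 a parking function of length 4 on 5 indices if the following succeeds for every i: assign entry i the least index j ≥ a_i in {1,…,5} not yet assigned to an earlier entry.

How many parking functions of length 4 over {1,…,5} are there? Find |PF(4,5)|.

432

#PF = (5−4+1)·(5+1)^(4−1) = 2×216 = 432 [KW]
Check (2,2,3,4) → sorted (2,2,3,4): b_i ≤ 1+i ∀i, a PF.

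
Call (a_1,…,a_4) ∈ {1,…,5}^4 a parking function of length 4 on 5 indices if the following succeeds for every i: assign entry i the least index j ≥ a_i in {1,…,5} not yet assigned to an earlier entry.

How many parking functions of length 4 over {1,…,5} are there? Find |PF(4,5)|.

432

|PF| = (5−4+1)·(5+1)^(4−1) = 2×216 = 432 (Pollak)
E.g. (2,4,1,2) → sorted (1,2,2,4): b_i ≤ 1+i ∀i, a PF.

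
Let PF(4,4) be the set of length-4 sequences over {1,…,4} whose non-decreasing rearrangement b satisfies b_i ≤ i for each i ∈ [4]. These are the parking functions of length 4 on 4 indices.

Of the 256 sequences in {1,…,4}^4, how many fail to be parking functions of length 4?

#PF = (4−4+1)·(4+1)^(4−1) = 1·125 = 125 (Pollak)
Example (1,4,1,4) → sorted (1,1,4,4): b_3=4>3, not a PF.
Total 256; non-PF = 256−125 = 131

131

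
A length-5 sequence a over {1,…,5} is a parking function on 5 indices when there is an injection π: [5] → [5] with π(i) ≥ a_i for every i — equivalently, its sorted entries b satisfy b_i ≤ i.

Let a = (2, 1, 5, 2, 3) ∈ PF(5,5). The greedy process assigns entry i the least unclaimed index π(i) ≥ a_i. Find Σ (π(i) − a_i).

2

Σπ(i) = 1+…+5 = 15; Σa = 2+1+5+2+3 = 13; disp = 15−13 = 2.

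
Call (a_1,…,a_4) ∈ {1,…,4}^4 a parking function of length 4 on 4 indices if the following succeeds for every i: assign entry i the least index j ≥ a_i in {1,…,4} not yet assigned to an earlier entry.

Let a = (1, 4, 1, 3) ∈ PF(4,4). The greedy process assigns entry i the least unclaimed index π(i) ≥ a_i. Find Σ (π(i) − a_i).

Σπ = 10 ({1..4} each once); Σa = 1+4+1+3 = 9; disp = 10−9 = 1.

1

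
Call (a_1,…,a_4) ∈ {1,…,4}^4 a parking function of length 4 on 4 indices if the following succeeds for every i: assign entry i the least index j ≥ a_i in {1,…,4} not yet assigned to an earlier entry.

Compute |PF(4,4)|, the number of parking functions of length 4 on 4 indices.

125

#PF = 1·5^3 = 1·125 = 125 (Konheim–Weiss)
Example (4,1,2,3) → sorted (1,2,3,4): b_i ≤ i ∀i, a PF.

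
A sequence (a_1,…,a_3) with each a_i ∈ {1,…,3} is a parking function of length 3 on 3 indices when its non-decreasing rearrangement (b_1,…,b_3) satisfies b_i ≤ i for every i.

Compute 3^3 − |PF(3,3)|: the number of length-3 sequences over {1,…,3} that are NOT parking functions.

Count = (3−3+1)·(3+1)^(3−1) = 1·16 = 16 (Konheim–Weiss)
Check (3,2,3) → sorted (2,3,3): b_1=2>1, not a PF.
Total 27; non-PF = 27−16 = 11

11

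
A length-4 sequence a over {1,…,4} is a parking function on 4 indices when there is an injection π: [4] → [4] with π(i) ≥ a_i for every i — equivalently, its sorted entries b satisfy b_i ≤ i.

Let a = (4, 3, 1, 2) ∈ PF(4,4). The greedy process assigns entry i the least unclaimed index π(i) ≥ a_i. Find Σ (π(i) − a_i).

0

Σπ = 10 ({1..4} each once); Σa = 4+3+1+2 = 10; disp = 10−10 = 0.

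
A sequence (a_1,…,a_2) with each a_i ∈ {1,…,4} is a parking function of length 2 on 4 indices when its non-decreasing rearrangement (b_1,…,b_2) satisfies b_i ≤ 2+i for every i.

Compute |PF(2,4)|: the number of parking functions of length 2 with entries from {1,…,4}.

15

|PF(2,4)| = 3·5^1 = 3·5 = 15 (Konheim–Weiss)
E.g. (1,1) → sorted (1,1): b_i ≤ 2+i ∀i, a PF.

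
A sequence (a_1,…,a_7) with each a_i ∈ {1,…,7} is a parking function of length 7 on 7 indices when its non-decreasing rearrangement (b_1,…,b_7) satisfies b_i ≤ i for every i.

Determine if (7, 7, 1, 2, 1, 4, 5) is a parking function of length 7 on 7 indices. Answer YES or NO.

Rearranged: b = (1, 1, 2, 4, 5, 7, 7).
  b_1=1 ≤ 1
  b_2=1 ≤ 2
  b_3=2 ≤ 3
  b_4=4 ≤ 4
  b_5=5 ≤ 5
  b_6=7 > 6
  fails at i=6 ⇒ NO

NO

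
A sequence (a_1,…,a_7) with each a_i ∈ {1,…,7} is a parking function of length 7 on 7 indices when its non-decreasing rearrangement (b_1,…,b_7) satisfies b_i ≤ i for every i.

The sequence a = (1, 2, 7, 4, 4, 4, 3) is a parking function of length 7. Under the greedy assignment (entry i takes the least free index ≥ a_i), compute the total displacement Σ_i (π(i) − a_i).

Σπ = 7·8/2 = 28 (π permutes [7]); Σa = 1+2+7+4+4+4+3 = 25; disp = 28−25 = 3.

3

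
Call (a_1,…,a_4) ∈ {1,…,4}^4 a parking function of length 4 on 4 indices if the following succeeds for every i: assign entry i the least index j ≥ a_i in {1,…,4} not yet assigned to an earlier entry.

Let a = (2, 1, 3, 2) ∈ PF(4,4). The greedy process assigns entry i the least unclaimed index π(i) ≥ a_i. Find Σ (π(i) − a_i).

Σπ = 10 ({1..4} each once); Σa = 2+1+3+2 = 8; disp = 10−8 = 2.

2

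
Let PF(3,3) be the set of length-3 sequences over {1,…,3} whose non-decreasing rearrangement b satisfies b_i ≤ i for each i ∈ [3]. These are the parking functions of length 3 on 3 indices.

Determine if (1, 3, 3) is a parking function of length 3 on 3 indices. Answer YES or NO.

NO

Sorted: b = (1, 3, 3).
  b_1=1 ≤ 1
  b_2=3 > 2
  fails at i=2 ⇒ NO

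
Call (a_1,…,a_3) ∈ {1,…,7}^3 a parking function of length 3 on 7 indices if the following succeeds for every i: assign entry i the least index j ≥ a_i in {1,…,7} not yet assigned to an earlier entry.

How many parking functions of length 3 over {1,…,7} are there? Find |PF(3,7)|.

|PF| = (7−3+1)·(7+1)^(3−1) = 5 · 64 = 320 (Konheim–Weiss)
Check (7,6,4) → sorted (4,6,7): b_i ≤ 4+i ∀i, a PF.

320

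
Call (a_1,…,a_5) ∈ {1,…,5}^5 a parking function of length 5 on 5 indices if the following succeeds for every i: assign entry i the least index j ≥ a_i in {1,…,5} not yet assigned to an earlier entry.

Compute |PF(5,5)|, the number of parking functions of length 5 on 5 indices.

1296

|PF(5,5)| = (5+1−5)·(5+1)^{5−1} = 1×1296 = 1296
Example (3,3,2,3,1) → sorted (1,2,3,3,3): b_i ≤ i ∀i, a PF.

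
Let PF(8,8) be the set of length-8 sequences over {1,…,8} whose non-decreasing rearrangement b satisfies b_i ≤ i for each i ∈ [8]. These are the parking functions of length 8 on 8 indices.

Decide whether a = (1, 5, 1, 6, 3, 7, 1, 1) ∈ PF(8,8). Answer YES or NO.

Rearranged: b = (1, 1, 1, 1, 3, 5, 6, 7).
  b_1=1 ≤ 1
  b_2=1 ≤ 2
  b_3=1 ≤ 3
  b_4=1 ≤ 4
  b_5=3 ≤ 5
  b_6=5 ≤ 6
  b_7=6 ≤ 7
  b_8=7 ≤ 8
All bounds hold ⇒ YES

YES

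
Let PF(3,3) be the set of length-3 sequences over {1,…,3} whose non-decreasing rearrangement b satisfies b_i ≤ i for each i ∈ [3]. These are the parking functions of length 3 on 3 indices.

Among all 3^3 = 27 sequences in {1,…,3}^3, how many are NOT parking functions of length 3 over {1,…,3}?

Count = (3+1−3)·(3+1)^{3−1} = 1×16 = 16 [KW]
Example (2,2,2) → sorted (2,2,2): b_1=2>1, not a PF.
3^3 − 16 = 27 − 16 = 11

11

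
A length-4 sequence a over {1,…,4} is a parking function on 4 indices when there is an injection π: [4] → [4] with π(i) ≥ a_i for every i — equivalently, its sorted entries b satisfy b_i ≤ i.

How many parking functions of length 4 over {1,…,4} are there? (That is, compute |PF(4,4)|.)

|PF| = 1·5^3 = 1×125 = 125 (Konheim–Weiss)
Example (1,1,3,2) → sorted (1,1,2,3): b_i ≤ i ∀i, a PF.

125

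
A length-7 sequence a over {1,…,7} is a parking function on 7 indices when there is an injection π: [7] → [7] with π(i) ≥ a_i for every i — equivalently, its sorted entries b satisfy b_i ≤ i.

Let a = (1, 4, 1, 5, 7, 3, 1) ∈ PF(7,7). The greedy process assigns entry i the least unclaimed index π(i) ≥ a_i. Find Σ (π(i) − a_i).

Σπ = 7·8/2 = 28 (π permutes [7]); Σa = 1+4+1+5+7+3+1 = 22; disp = 28−22 = 6.

6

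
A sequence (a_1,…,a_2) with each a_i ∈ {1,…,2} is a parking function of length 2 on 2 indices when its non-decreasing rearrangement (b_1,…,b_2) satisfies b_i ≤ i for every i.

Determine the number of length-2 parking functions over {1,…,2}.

3

Count = (3−2)·3^(2−1) = 1 · 3 = 3 (Pollak)
Check (1,1) → sorted (1,1): b_i ≤ i ∀i, a PF.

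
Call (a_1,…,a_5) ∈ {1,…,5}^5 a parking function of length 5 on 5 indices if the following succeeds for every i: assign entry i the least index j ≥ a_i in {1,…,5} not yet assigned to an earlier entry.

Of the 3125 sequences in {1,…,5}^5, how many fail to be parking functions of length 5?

1829

Count = (5−5+1)·(5+1)^(5−1) = 1 · 1296 = 1296 (Konheim–Weiss)
Example (2,5,5,5,3) → sorted (2,3,5,5,5): b_1=2>1, not a PF.
5^5 − 1296 = 3125 − 1296 = 1829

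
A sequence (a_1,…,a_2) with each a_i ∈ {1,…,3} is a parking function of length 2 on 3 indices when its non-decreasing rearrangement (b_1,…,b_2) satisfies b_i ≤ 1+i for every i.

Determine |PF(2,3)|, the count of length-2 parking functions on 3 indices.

Count = 2·4^1 = 2 · 4 = 8
E.g. (2,3) → sorted (2,3): b_i ≤ 1+i ∀i, a PF.

8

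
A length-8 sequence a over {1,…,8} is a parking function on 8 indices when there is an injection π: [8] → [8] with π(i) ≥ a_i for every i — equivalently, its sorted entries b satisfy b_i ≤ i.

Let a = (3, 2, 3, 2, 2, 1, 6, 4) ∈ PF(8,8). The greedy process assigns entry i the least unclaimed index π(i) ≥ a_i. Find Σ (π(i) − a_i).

Σπ(i) = 1+…+8 = 36; Σa = 3+2+3+2+2+1+6+4 = 23; disp = 36−23 = 13.

13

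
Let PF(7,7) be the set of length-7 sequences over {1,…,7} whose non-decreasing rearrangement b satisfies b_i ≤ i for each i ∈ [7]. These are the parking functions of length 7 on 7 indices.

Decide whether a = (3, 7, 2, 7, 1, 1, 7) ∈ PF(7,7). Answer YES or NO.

NO

Rearranged: b = (1, 1, 2, 3, 7, 7, 7).
  b_1=1 ≤ 1
  b_2=1 ≤ 2
  b_3=2 ≤ 3
  b_4=3 ≤ 4
  b_5=7 > 5
  fails at i=5 ⇒ NO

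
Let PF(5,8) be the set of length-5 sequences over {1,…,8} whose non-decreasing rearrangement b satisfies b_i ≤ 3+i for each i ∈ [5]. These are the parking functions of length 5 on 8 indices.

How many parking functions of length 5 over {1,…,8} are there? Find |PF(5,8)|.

|PF| = (8+1−5)·(8+1)^{5−1} = 4 · 6561 = 26244 (Pollak)
E.g. (8,6,7,2,5) → sorted (2,5,6,7,8): b_i ≤ 3+i ∀i, a PF.

26244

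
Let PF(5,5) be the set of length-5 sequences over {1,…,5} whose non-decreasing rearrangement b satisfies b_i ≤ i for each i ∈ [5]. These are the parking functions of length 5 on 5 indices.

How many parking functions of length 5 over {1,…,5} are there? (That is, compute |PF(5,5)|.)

1296

|PF(5,5)| = (5−5+1)·(5+1)^(5−1) = 1·1296 = 1296 (Konheim–Weiss)
One tuple (3,4,2,4,1) → sorted (1,2,3,4,4): b_i ≤ i ∀i, a PF.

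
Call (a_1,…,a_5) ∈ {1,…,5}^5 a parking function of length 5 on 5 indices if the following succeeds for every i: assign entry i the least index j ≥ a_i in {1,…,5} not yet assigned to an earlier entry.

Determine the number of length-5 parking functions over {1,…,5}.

Count = 1·6^4 = 1 · 1296 = 1296 (Pollak)
Example (1,2,4,3,5) → sorted (1,2,3,4,5): b_i ≤ i ∀i, a PF.

1296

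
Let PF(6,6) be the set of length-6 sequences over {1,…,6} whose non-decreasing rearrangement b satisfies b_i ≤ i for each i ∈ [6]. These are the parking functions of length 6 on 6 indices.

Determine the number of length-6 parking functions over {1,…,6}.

16807

#PF = (6−6+1)·(6+1)^(6−1) = 1×16807 = 16807
Check (3,3,6,2,3,1) → sorted (1,2,3,3,3,6): b_i ≤ i ∀i, a PF.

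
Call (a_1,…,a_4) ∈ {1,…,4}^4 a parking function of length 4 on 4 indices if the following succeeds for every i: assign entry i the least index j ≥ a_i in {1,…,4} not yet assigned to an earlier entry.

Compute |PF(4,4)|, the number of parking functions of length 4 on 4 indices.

|PF(4,4)| = (4+1−4)·(4+1)^{4−1} = 1·125 = 125 (Konheim–Weiss)
Example (1,2,1,2) → sorted (1,1,2,2): b_i ≤ i ∀i, a PF.

125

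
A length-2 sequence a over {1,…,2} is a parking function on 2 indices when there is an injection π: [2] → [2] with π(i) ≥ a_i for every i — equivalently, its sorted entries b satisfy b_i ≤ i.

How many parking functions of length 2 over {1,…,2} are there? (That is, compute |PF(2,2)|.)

3

#PF = (2+1−2)·(2+1)^{2−1} = 1×3 = 3 (Konheim–Weiss)
E.g. (2,1) → sorted (1,2): b_i ≤ i ∀i, a PF.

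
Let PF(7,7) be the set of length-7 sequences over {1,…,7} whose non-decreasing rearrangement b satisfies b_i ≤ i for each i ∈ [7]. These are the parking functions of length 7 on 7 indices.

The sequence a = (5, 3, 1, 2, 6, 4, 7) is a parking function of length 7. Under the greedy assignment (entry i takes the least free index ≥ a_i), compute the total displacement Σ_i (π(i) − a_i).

Σπ = 28 ({1..7} each once); Σa = 5+3+1+2+6+4+7 = 28; disp = 28−28 = 0.

0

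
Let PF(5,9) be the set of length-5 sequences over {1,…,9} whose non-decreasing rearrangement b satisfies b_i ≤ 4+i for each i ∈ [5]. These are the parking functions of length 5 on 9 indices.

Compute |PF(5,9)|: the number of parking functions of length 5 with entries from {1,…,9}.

#PF = 5·10^4 = 5×10000 = 50000 (Konheim–Weiss)
Example (5,4,5,8,2) → sorted (2,4,5,5,8): b_i ≤ 4+i ∀i, a PF.

50000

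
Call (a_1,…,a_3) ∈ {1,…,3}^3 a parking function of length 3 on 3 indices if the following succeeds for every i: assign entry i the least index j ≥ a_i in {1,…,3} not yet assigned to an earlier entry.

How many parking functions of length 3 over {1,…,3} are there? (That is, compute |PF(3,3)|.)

Count = 1·4^2 = 1×16 = 16
Example (3,1,2) → sorted (1,2,3): b_i ≤ i ∀i, a PF.

16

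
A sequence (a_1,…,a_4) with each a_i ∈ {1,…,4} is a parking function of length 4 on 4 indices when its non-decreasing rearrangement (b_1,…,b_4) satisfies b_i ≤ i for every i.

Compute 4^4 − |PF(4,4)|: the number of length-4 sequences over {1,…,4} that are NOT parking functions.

#PF = (4−4+1)·(4+1)^(4−1) = 1 · 125 = 125 (Pollak)
Example (2,3,3,2) → sorted (2,2,3,3): b_1=2>1, not a PF.
Total 256; non-PF = 256−125 = 131

131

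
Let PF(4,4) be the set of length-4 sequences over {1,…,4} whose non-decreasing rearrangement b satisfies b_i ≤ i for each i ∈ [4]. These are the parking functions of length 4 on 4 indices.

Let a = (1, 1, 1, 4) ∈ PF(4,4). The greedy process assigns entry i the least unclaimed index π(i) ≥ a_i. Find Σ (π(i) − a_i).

Σπ = 10 ({1..4} each once); Σa = 1+1+1+4 = 7; disp = 10−7 = 3.

3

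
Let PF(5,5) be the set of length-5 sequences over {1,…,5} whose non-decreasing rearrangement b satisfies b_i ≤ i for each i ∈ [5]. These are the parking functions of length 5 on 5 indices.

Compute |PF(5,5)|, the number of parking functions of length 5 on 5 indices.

1296

Count = 1·6^4 = 1·1296 = 1296 (Konheim–Weiss)
One tuple (1,2,2,1,4) → sorted (1,1,2,2,4): b_i ≤ i ∀i, a PF.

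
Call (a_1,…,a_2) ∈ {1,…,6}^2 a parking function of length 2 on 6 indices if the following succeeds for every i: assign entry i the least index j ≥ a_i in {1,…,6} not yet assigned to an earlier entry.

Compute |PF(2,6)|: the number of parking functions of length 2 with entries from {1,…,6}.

35

#PF = 5·7^1 = 5·7 = 35
Check (5,4) → sorted (4,5): b_i ≤ 4+i ∀i, a PF.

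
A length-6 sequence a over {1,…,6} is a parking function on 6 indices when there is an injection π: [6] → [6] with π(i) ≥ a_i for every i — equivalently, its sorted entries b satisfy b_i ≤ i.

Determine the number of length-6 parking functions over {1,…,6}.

16807

Count = (6+1−6)·(6+1)^{6−1} = 1 · 16807 = 16807 (Konheim–Weiss)
One tuple (2,3,6,1,5,2) → sorted (1,2,2,3,5,6): b_i ≤ i ∀i, a PF.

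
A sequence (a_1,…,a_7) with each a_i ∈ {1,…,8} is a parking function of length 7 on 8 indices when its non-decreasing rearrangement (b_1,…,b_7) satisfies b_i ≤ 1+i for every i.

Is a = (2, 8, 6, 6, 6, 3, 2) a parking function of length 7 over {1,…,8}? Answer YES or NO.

Sorted: b = (2, 2, 3, 6, 6, 6, 8).
  b_1=2 ≤ 2
  b_2=2 ≤ 3
  b_3=3 ≤ 4
  b_4=6 > 5
  fails at i=4 ⇒ NO

NO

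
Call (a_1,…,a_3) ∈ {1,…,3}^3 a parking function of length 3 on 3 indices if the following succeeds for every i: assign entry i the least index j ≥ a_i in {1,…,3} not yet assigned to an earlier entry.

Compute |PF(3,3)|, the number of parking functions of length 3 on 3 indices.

16

|PF| = 1·4^2 = 1·16 = 16
Example (2,3,1) → sorted (1,2,3): b_i ≤ i ∀i, a PF.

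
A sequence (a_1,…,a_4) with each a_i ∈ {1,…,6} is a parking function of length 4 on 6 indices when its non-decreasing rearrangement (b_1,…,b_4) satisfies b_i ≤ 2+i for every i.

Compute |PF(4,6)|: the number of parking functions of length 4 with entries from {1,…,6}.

|PF| = (6+1−4)·(6+1)^{4−1} = 3×343 = 1029 (Konheim–Weiss)
E.g. (1,5,3,3) → sorted (1,3,3,5): b_i ≤ 2+i ∀i, a PF.

1029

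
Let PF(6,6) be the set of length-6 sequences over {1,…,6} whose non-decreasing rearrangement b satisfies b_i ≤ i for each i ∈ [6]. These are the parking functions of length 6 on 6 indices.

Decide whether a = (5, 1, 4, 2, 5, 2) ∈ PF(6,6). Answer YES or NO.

YES

Rearranged: b = (1, 2, 2, 4, 5, 5).
  b_1=1 ≤ 1
  b_2=2 ≤ 2
  b_3=2 ≤ 3
  b_4=4 ≤ 4
  b_5=5 ≤ 5
  b_6=5 ≤ 6
All bounds hold ⇒ YES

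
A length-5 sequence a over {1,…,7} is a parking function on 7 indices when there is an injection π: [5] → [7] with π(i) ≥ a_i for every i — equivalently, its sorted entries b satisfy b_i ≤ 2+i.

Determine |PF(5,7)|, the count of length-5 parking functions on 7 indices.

12288

|PF(5,7)| = 3·8^4 = 3 · 4096 = 12288 [KW]
E.g. (4,1,1,7,6) → sorted (1,1,4,6,7): b_i ≤ 2+i ∀i, a PF.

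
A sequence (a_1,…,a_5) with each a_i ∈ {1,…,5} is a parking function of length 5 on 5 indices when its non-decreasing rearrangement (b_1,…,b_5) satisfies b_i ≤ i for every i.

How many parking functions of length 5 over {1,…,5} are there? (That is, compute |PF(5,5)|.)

1296

Count = (5−5+1)·(5+1)^(5−1) = 1×1296 = 1296
Check (1,3,1,5,1) → sorted (1,1,1,3,5): b_i ≤ i ∀i, a PF.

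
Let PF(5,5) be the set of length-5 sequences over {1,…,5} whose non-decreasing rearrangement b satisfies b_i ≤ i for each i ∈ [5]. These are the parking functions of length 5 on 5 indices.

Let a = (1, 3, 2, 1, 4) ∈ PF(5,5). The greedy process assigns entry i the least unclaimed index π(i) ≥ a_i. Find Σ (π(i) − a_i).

Σπ(i) = 1+…+5 = 15; Σa = 1+3+2+1+4 = 11; disp = 15−11 = 4.

4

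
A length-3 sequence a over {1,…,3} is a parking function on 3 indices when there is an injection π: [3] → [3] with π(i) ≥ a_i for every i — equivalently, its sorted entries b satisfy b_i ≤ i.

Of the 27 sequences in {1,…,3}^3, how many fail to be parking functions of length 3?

|PF(3,3)| = 1·4^2 = 1·16 = 16 (Pollak)
E.g. (3,2,3) → sorted (2,3,3): b_1=2>1, not a PF.
So 27 − 16 = 11 fail.

11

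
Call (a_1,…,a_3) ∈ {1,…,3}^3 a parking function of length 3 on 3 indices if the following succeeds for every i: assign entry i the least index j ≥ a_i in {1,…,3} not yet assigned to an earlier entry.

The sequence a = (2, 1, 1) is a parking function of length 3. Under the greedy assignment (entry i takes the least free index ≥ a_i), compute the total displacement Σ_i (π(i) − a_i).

2

Σπ(i) = 1+…+3 = 6; Σa = 2+1+1 = 4; disp = 6−4 = 2.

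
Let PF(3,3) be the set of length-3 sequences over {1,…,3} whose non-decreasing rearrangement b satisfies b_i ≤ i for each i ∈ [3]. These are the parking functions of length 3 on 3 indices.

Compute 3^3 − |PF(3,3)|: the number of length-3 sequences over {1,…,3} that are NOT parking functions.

11

|PF| = (4−3)·4^(3−1) = 1·16 = 16 [KW]
Check (2,3,3) → sorted (2,3,3): b_1=2>1, not a PF.
3^3 − 16 = 27 − 16 = 11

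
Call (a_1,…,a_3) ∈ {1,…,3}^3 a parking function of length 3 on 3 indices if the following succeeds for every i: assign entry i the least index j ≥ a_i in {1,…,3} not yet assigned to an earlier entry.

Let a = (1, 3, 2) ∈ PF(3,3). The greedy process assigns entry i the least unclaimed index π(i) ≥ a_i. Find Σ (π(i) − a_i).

0

Σπ(i) = 1+…+3 = 6; Σa = 1+3+2 = 6; disp = 6−6 = 0.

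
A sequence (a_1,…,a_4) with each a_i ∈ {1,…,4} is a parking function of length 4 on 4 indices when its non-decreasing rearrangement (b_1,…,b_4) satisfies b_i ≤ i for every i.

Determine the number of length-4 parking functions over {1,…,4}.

125

|PF| = (4−4+1)·(4+1)^(4−1) = 1×125 = 125
One tuple (1,1,3,3) → sorted (1,1,3,3): b_i ≤ i ∀i, a PF.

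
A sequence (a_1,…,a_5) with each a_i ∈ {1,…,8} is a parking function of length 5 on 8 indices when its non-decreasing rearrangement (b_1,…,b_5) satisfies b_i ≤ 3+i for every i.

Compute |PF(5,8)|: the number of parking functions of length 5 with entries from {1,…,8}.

Count = (8−5+1)·(8+1)^(5−1) = 4 · 6561 = 26244 (Konheim–Weiss)
Example (1,4,1,4,7) → sorted (1,1,4,4,7): b_i ≤ 3+i ∀i, a PF.

26244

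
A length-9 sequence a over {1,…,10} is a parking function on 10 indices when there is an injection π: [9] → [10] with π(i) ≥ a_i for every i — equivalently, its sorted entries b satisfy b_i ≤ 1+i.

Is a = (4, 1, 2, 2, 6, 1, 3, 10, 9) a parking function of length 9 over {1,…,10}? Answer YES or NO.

YES

Order a: b = (1, 1, 2, 2, 3, 4, 6, 9, 10).
  b_1=1 ≤ 2
  b_2=1 ≤ 3
  b_3=2 ≤ 4
  b_4=2 ≤ 5
  b_5=3 ≤ 6
  b_6=4 ≤ 7
  b_7=6 ≤ 8
  b_8=9 ≤ 9
  b_9=10 ≤ 10
All bounds hold ⇒ YES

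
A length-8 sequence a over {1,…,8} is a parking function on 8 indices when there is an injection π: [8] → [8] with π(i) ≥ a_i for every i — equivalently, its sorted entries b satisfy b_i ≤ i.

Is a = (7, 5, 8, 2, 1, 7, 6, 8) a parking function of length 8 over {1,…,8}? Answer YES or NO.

NO

Sorted: b = (1, 2, 5, 6, 7, 7, 8, 8).
  b_1=1 ≤ 1
  b_2=2 ≤ 2
  b_3=5 > 3
  fails at i=3 ⇒ NO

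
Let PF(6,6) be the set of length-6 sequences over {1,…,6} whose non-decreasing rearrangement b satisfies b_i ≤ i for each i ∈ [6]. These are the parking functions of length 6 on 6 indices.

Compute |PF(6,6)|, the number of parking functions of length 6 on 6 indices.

16807

Count = 1·7^5 = 1·16807 = 16807 (Pollak)
One tuple (1,6,2,3,3,1) → sorted (1,1,2,3,3,6): b_i ≤ i ∀i, a PF.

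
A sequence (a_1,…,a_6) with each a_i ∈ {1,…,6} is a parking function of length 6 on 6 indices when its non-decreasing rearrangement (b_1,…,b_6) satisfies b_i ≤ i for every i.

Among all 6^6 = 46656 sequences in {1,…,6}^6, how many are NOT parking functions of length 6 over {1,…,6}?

29849

#PF = (7−6)·7^(6−1) = 1 · 16807 = 16807
Example (5,2,1,6,6,1) → sorted (1,1,2,5,6,6): b_4=5>4, not a PF.
Total 46656; non-PF = 46656−16807 = 29849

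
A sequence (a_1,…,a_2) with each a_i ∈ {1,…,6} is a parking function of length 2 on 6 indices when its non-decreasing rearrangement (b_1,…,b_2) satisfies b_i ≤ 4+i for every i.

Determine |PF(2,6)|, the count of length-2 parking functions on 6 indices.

35

Count = (6−2+1)·(6+1)^(2−1) = 5×7 = 35 (Pollak)
E.g. (6,3) → sorted (3,6): b_i ≤ 4+i ∀i, a PF.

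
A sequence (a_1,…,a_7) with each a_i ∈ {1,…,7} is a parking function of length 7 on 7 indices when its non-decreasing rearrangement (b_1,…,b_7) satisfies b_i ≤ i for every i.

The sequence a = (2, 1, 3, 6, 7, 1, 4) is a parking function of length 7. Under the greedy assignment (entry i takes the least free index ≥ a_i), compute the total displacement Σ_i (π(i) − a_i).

4

Σπ(i) = 1+…+7 = 28; Σa = 2+1+3+6+7+1+4 = 24; disp = 28−24 = 4.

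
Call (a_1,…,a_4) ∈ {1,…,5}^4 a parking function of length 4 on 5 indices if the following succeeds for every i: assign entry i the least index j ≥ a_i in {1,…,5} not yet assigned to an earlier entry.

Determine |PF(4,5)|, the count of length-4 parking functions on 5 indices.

432

|PF| = (6−4)·6^(4−1) = 2·216 = 432
One tuple (5,2,3,3) → sorted (2,3,3,5): b_i ≤ 1+i ∀i, a PF.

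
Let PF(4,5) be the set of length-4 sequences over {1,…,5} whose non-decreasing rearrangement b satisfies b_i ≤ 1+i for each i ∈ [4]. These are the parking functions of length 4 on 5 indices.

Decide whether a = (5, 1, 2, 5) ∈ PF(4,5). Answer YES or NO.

Order a: b = (1, 2, 5, 5).
  b_1=1 ≤ 2
  b_2=2 ≤ 3
  b_3=5 > 4
  fails at i=3 ⇒ NO

NO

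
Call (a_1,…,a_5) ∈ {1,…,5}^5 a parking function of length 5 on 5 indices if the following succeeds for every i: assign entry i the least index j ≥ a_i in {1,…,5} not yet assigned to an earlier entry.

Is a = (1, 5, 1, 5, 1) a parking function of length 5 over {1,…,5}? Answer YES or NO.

Sorted: b = (1, 1, 1, 5, 5).
  b_1=1 ≤ 1
  b_2=1 ≤ 2
  b_3=1 ≤ 3
  b_4=5 > 4
  fails at i=4 ⇒ NO

NO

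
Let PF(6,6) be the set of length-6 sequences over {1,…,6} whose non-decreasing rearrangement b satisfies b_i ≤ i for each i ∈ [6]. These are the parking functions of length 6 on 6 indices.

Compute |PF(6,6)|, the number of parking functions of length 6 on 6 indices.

16807

|PF(6,6)| = (7−6)·7^(6−1) = 1 · 16807 = 16807
One tuple (4,2,1,6,2,5) → sorted (1,2,2,4,5,6): b_i ≤ i ∀i, a PF.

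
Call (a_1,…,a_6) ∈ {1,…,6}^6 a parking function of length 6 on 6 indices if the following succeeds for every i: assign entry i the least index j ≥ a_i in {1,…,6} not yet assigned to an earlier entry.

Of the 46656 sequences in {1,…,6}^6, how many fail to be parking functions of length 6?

29849

|PF| = (6+1−6)·(6+1)^{6−1} = 1·16807 = 16807 (Pollak)
E.g. (5,1,4,6,6,6) → sorted (1,4,5,6,6,6): b_2=4>2, not a PF.
Total 46656; non-PF = 46656−16807 = 29849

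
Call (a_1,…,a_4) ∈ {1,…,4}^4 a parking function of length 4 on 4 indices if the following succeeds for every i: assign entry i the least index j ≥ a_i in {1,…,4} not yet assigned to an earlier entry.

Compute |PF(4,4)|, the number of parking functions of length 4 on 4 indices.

|PF| = (4+1−4)·(4+1)^{4−1} = 1×125 = 125 [KW]
One tuple (1,2,4,2) → sorted (1,2,2,4): b_i ≤ i ∀i, a PF.

125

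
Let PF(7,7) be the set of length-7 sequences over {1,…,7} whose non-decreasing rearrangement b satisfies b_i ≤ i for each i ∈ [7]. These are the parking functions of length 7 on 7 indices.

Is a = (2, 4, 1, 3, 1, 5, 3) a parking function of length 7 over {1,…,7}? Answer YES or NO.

Sorted: b = (1, 1, 2, 3, 3, 4, 5).
  b_1=1 ≤ 1
  b_2=1 ≤ 2
  b_3=2 ≤ 3
  b_4=3 ≤ 4
  b_5=3 ≤ 5
  b_6=4 ≤ 6
  b_7=5 ≤ 7
All bounds hold ⇒ YES

YES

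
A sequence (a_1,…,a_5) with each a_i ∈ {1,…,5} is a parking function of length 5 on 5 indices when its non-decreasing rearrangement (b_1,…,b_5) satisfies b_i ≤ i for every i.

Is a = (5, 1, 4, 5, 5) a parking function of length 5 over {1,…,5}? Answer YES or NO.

NO

Rearranged: b = (1, 4, 5, 5, 5).
  b_1=1 ≤ 1
  b_2=4 > 2
  fails at i=2 ⇒ NO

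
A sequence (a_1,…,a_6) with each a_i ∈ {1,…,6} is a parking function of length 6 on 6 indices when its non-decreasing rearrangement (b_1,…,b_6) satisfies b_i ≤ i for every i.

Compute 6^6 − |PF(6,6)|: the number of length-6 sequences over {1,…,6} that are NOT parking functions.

29849

Count = 1·7^5 = 1×16807 = 16807 (Pollak)
E.g. (4,6,3,3,6,6) → sorted (3,3,4,6,6,6): b_1=3>1, not a PF.
Total 46656; non-PF = 46656−16807 = 29849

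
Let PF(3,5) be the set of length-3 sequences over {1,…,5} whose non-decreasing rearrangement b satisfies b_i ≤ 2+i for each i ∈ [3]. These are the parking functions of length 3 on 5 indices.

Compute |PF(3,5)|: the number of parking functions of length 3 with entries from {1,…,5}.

Count = 3·6^2 = 3·36 = 108 [KW]
Example (5,2,1) → sorted (1,2,5): b_i ≤ 2+i ∀i, a PF.

108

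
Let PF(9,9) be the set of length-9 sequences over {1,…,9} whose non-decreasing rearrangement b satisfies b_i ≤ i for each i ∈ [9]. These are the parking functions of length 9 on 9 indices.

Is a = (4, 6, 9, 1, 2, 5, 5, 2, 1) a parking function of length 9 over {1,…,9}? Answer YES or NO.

Order a: b = (1, 1, 2, 2, 4, 5, 5, 6, 9).
  b_1=1 ≤ 1
  b_2=1 ≤ 2
  b_3=2 ≤ 3
  b_4=2 ≤ 4
  b_5=4 ≤ 5
  b_6=5 ≤ 6
  b_7=5 ≤ 7
  b_8=6 ≤ 8
  b_9=9 ≤ 9
All bounds hold ⇒ YES

YES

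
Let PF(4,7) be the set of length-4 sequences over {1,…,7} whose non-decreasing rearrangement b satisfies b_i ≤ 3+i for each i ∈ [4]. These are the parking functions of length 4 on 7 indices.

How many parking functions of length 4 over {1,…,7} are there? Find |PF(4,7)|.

Count = (7+1−4)·(7+1)^{4−1} = 4×512 = 2048
One tuple (3,2,4,1) → sorted (1,2,3,4): b_i ≤ 3+i ∀i, a PF.

2048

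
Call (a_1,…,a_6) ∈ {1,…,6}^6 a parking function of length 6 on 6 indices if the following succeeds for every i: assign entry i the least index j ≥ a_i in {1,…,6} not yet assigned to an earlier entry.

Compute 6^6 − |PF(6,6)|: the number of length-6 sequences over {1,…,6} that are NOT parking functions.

|PF| = (6−6+1)·(6+1)^(6−1) = 1·16807 = 16807
E.g. (3,3,6,5,4,4) → sorted (3,3,4,4,5,6): b_1=3>1, not a PF.
6^6 − 16807 = 46656 − 16807 = 29849

29849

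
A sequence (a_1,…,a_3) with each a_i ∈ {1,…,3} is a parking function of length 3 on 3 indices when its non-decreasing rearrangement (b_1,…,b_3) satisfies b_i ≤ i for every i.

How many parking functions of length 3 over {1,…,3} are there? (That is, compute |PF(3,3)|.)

|PF(3,3)| = 1·4^2 = 1 · 16 = 16 [KW]
One tuple (1,2,1) → sorted (1,1,2): b_i ≤ i ∀i, a PF.

16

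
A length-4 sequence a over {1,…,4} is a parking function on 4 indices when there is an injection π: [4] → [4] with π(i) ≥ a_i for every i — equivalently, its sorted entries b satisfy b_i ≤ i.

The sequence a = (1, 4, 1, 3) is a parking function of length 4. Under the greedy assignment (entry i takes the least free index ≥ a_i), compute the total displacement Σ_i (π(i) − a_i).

1

Σπ(i) = 1+…+4 = 10; Σa = 1+4+1+3 = 9; disp = 10−9 = 1.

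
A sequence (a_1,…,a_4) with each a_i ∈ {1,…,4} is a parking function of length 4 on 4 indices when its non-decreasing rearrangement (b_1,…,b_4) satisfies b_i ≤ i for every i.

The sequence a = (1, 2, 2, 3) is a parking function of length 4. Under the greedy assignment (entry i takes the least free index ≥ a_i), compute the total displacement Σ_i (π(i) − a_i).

2

Σπ(i) = 1+…+4 = 10; Σa = 1+2+2+3 = 8; disp = 10−8 = 2.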